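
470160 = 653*720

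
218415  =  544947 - 326532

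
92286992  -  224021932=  - 131734940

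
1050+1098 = 2148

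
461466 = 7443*62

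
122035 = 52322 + 69713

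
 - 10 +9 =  - 1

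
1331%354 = 269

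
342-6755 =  - 6413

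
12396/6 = 2066 = 2066.00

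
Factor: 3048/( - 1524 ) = - 2 = -2^1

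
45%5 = 0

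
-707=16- 723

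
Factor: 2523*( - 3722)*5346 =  -2^2*3^6*11^1*29^2*1861^1=- 50202179676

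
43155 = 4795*9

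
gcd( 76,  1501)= 19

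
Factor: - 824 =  - 2^3*103^1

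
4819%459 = 229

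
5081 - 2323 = 2758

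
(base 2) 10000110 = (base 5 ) 1014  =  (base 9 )158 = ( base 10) 134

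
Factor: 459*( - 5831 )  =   - 3^3*7^3*17^2 = - 2676429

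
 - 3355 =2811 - 6166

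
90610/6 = 45305/3 = 15101.67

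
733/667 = 1 + 66/667 = 1.10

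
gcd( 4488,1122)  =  1122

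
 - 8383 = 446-8829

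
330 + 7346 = 7676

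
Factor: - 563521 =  - 7^1*19^2*223^1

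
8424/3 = 2808 = 2808.00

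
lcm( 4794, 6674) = 340374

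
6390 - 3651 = 2739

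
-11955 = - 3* 3985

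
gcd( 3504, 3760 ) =16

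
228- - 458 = 686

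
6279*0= 0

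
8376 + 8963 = 17339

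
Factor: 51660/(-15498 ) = -10/3 = - 2^1*3^( - 1)*5^1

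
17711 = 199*89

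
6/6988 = 3/3494 = 0.00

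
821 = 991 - 170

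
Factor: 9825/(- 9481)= -3^1*5^2*19^( - 1 ) *131^1 * 499^( - 1 ) 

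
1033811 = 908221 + 125590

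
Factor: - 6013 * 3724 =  - 22392412   =  -  2^2*7^3*19^1*859^1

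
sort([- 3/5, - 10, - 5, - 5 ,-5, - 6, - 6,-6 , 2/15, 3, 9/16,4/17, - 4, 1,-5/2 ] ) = [ - 10, - 6,-6, - 6,  -  5,-5,-5, - 4,-5/2,-3/5,2/15,  4/17, 9/16, 1,3]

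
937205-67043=870162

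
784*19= 14896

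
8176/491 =16 + 320/491 = 16.65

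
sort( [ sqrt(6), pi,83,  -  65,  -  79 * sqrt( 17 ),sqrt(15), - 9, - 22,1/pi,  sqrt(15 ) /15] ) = [-79*sqrt(17), - 65, - 22, - 9,sqrt( 15 )/15,1/pi, sqrt( 6),  pi , sqrt(15), 83]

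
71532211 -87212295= -15680084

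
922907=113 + 922794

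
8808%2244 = 2076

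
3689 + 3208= 6897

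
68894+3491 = 72385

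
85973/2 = 85973/2=42986.50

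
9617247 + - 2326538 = 7290709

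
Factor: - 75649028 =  - 2^2 *7^1*13^1 *61^1*3407^1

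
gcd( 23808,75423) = 93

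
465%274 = 191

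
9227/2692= 9227/2692 = 3.43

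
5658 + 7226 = 12884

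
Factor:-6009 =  - 3^1*2003^1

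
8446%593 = 144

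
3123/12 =1041/4 = 260.25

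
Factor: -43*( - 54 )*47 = 109134 = 2^1*3^3 * 43^1* 47^1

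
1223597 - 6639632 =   -  5416035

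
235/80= 47/16 = 2.94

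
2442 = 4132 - 1690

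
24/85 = 24/85 =0.28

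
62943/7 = 8991+ 6/7 = 8991.86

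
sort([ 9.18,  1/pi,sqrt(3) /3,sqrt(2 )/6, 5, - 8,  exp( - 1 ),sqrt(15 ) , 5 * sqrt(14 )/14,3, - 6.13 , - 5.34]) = [ - 8, - 6.13, - 5.34,sqrt(2 )/6 , 1/pi , exp( - 1) , sqrt( 3)/3,5*sqrt(14 ) /14 , 3,sqrt(15),5,9.18]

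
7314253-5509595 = 1804658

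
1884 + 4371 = 6255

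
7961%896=793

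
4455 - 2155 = 2300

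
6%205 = 6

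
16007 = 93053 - 77046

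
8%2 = 0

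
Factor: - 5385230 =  - 2^1*5^1*538523^1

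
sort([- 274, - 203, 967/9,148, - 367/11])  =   [ - 274, - 203, - 367/11,967/9,148 ] 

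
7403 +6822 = 14225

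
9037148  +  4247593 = 13284741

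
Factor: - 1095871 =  - 7^1*17^1*9209^1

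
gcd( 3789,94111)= 1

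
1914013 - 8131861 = - 6217848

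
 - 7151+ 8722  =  1571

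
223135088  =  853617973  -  630482885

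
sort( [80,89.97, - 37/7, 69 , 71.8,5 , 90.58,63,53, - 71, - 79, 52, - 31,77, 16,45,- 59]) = [-79, - 71,-59, - 31,  -  37/7, 5,16,45 , 52,53,63,69,71.8,77,80,89.97,  90.58]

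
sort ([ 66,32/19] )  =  [32/19,  66] 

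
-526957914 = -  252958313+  - 273999601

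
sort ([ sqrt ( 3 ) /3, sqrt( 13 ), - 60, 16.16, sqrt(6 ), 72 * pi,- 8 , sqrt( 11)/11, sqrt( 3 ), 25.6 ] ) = [ - 60,-8, sqrt( 11)/11,sqrt(3 ) /3, sqrt( 3), sqrt( 6 ),sqrt (13), 16.16, 25.6, 72*pi]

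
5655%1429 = 1368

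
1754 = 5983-4229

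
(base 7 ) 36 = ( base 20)17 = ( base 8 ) 33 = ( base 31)R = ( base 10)27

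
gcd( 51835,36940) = 5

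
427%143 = 141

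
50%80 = 50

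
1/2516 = 1/2516 = 0.00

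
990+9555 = 10545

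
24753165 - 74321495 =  - 49568330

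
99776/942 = 49888/471= 105.92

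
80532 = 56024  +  24508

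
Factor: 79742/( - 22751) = -2^1*13^1*3067^1*22751^ (-1)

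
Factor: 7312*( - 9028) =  - 66012736 = - 2^6*37^1*61^1*457^1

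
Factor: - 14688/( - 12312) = 68/57 = 2^2*3^ ( - 1 )*17^1 * 19^ ( - 1 )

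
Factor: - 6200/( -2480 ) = 5/2  =  2^(-1)*5^1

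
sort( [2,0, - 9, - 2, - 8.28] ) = [- 9,-8.28,  -  2,0,2] 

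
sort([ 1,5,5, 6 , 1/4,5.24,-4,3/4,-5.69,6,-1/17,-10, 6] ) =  [ - 10,  -  5.69,-4, - 1/17, 1/4,3/4, 1,5, 5, 5.24, 6, 6,6 ] 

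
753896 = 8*94237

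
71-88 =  - 17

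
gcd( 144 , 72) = 72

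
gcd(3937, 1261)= 1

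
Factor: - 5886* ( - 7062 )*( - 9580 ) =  - 398211208560 = - 2^4*3^4*5^1 * 11^1*107^1*109^1*479^1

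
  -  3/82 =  - 1 + 79/82 = - 0.04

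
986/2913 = 986/2913 = 0.34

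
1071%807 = 264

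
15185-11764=3421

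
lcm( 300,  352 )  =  26400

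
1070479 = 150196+920283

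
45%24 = 21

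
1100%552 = 548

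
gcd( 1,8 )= 1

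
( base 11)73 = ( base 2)1010000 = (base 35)2a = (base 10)80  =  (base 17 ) 4C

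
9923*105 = 1041915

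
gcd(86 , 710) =2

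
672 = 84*8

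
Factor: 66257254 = 2^1 *7^1*4732661^1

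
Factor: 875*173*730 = 2^1*5^4*7^1*73^1*173^1  =  110503750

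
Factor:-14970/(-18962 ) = 3^1 * 5^1*19^(-1)  =  15/19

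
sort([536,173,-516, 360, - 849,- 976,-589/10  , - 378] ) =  [ - 976, - 849 ,-516, - 378, -589/10,173 , 360,536]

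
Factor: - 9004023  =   - 3^2*7^1*131^1*1091^1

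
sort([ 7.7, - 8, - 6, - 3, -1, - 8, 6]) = [ - 8 , - 8,-6,-3, - 1, 6, 7.7]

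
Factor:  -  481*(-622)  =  2^1*13^1*37^1*311^1=299182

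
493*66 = 32538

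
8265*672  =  5554080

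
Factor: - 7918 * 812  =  -2^3*7^1*29^1*37^1*107^1= -6429416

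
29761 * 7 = 208327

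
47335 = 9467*5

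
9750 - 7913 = 1837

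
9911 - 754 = 9157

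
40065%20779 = 19286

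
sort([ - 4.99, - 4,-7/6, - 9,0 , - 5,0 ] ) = [ - 9, - 5,- 4.99,-4, - 7/6,  0,0 ]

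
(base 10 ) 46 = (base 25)1l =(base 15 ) 31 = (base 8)56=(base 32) 1e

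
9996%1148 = 812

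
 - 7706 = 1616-9322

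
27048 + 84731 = 111779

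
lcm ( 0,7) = 0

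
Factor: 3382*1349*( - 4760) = - 2^4 * 5^1*7^1*17^1*19^2*71^1* 89^1 = - 21716633680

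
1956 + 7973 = 9929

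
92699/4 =23174+3/4=23174.75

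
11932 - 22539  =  -10607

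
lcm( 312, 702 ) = 2808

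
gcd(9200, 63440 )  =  80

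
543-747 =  - 204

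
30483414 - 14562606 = 15920808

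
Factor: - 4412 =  - 2^2*1103^1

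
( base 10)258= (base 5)2013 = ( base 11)215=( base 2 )100000010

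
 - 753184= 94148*( - 8) 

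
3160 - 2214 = 946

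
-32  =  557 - 589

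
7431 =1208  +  6223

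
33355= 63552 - 30197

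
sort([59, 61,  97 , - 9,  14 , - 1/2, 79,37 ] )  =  [ - 9, - 1/2, 14,37, 59, 61, 79,  97 ]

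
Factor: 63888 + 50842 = 2^1*5^1*7^1*11^1 * 149^1 = 114730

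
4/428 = 1/107 = 0.01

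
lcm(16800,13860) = 554400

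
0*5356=0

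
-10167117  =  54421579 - 64588696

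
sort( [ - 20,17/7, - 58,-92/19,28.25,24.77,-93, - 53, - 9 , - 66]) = [-93, - 66, - 58, - 53 ,-20,-9, - 92/19,17/7,24.77, 28.25] 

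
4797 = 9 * 533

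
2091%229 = 30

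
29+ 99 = 128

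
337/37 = 337/37 = 9.11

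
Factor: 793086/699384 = 821/724=2^(-2) * 181^( - 1)*  821^1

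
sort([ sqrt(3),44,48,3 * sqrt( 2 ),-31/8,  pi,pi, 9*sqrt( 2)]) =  [ - 31/8, sqrt(3),pi,  pi, 3*sqrt( 2),9 * sqrt(2 ),44,48]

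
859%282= 13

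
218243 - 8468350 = -8250107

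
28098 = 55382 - 27284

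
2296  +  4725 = 7021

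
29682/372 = 79 + 49/62 = 79.79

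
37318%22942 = 14376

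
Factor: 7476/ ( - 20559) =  - 4/11 = - 2^2*11^(-1)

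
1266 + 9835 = 11101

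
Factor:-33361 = - 73^1  *457^1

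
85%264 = 85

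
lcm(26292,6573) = 26292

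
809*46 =37214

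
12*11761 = 141132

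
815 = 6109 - 5294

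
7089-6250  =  839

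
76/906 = 38/453 = 0.08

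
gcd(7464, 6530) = 2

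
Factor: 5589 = 3^5*23^1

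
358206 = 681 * 526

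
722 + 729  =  1451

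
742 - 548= 194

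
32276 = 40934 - 8658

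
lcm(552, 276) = 552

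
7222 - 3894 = 3328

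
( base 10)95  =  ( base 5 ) 340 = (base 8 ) 137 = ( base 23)43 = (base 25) 3k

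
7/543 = 7/543 =0.01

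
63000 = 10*6300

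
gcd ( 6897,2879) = 1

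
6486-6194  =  292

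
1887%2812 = 1887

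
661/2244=661/2244= 0.29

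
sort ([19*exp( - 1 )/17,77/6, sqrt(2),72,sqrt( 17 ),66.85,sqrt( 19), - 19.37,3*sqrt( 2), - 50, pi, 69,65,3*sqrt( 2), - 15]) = [  -  50,  -  19.37,- 15,19*exp( -1) /17,sqrt(2),pi, sqrt( 17 ),3 * sqrt( 2),3*sqrt (2 ), sqrt( 19), 77/6, 65,66.85,69,72] 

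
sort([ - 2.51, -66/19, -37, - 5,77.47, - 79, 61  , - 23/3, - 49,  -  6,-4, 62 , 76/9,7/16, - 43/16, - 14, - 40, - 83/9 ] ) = [ - 79, - 49, - 40, -37, - 14 , - 83/9, - 23/3, - 6, - 5,-4, - 66/19, - 43/16, - 2.51, 7/16, 76/9,61  ,  62, 77.47]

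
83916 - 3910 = 80006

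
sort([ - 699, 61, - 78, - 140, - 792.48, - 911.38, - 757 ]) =[ - 911.38, - 792.48, - 757, - 699, - 140, - 78,61 ]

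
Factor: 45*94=2^1*3^2*5^1  *47^1 = 4230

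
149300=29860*5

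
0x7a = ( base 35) 3H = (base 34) 3K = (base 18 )6E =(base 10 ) 122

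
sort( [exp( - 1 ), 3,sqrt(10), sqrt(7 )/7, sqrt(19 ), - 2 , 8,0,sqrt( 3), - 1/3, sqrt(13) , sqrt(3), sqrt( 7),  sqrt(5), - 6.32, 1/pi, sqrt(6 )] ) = [ - 6.32 ,  -  2 , - 1/3, 0, 1/pi,exp( - 1 ), sqrt ( 7) /7,  sqrt(3),sqrt( 3), sqrt(5), sqrt(6),  sqrt(7) , 3, sqrt( 10), sqrt( 13),sqrt(19),  8]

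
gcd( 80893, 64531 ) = 1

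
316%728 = 316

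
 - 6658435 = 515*( - 12929) 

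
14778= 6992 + 7786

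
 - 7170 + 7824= 654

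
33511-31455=2056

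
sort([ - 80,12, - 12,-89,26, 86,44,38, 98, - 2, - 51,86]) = [ - 89, - 80, - 51,-12, - 2,12,26, 38,44,86, 86,98]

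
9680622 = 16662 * 581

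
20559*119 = 2446521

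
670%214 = 28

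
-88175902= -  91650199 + 3474297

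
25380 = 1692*15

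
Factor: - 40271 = -7^1*11^1*523^1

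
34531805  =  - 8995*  ( - 3839)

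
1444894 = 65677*22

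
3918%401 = 309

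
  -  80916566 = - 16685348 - 64231218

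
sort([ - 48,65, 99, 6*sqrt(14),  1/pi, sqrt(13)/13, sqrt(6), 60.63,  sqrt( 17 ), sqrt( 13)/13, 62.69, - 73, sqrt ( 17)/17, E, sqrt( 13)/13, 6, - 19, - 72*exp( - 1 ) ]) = [-73,- 48, - 72 * exp( - 1), - 19,sqrt( 17)/17,  sqrt(13 ) /13, sqrt(13 )/13,sqrt( 13) /13, 1/pi,sqrt (6),E, sqrt( 17 ), 6,6 * sqrt( 14 ), 60.63, 62.69, 65, 99 ]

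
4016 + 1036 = 5052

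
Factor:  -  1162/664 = -7/4 = - 2^( - 2 ) * 7^1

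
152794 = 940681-787887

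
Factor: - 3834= -2^1*3^3* 71^1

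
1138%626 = 512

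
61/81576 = 61/81576 = 0.00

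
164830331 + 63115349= 227945680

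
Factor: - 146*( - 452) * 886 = 58468912=2^4*73^1*113^1 * 443^1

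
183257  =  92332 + 90925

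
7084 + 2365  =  9449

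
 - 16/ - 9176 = 2/1147 = 0.00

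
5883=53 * 111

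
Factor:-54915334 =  - 2^1 * 27457667^1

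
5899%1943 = 70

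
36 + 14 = 50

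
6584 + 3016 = 9600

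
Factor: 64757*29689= 1922570573 =7^1*11^2*29^2* 2699^1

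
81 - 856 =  - 775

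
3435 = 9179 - 5744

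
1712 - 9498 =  - 7786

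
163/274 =163/274 = 0.59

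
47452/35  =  47452/35 = 1355.77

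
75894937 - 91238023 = -15343086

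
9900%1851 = 645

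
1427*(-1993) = -2844011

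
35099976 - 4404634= 30695342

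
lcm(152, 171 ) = 1368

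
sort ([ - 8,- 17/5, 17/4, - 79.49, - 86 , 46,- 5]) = [  -  86,- 79.49, - 8,-5,- 17/5,17/4,46]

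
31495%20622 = 10873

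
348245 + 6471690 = 6819935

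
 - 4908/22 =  - 224  +  10/11 = - 223.09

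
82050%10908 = 5694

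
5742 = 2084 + 3658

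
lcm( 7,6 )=42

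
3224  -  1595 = 1629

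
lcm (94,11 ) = 1034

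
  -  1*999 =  - 999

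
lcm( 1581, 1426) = 72726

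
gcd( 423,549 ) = 9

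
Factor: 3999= 3^1*31^1*43^1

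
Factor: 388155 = 3^1 * 5^1*113^1*229^1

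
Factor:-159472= - 2^4 * 9967^1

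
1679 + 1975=3654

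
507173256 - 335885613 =171287643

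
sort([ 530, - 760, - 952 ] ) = [-952, - 760, 530 ]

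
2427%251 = 168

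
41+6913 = 6954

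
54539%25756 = 3027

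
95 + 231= 326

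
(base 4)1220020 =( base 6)50504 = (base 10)6664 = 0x1a08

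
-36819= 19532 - 56351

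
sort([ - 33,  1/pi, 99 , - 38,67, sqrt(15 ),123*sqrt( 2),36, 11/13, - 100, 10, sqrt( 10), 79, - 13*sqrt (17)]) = [ - 100 , - 13*sqrt( 17 ),  -  38, - 33, 1/pi, 11/13,sqrt( 10) , sqrt(15), 10,36, 67,79 , 99, 123*sqrt( 2 )] 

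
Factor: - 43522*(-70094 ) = 3050631068= 2^2*47^1 * 101^1*347^1*463^1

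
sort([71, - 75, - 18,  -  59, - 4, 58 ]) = [  -  75,  -  59,  -  18, - 4, 58,71] 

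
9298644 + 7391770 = 16690414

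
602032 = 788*764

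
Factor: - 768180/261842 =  - 930/317 = - 2^1*3^1*5^1 * 31^1*317^( - 1 )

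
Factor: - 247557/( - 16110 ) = 461/30 = 2^(-1)*3^ ( - 1 ) * 5^ ( - 1 )*461^1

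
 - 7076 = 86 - 7162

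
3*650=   1950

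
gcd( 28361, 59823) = 1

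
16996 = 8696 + 8300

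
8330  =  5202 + 3128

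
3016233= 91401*33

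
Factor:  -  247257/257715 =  - 3^( - 1)*5^(  -  1 )*23^(- 1)*331^1 = - 331/345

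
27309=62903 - 35594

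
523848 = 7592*69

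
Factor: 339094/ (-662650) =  - 5^( - 2 )*7^1*29^( - 1 ) *53^1 = -371/725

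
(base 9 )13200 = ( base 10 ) 8910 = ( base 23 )gj9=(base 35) 79K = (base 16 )22ce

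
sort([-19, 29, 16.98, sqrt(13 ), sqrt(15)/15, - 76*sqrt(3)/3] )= [ - 76*sqrt(3) /3,-19,  sqrt(15 )/15, sqrt(13), 16.98, 29 ]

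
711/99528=237/33176 = 0.01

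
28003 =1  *28003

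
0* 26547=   0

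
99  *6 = 594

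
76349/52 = 1468 + 1/4= 1468.25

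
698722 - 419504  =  279218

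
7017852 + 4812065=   11829917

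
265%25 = 15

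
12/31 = 12/31   =  0.39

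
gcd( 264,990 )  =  66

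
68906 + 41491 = 110397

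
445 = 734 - 289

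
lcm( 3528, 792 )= 38808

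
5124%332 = 144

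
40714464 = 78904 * 516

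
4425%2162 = 101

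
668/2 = 334 = 334.00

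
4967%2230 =507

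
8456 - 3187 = 5269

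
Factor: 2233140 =2^2*3^1*5^1*7^1*13^1*409^1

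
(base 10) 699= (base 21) 1C6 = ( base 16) 2bb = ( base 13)41a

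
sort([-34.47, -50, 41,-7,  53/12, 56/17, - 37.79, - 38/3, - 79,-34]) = [ - 79, - 50, -37.79, - 34.47,- 34, - 38/3, - 7,56/17, 53/12, 41] 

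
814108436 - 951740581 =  - 137632145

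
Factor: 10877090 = 2^1*5^1*7^1*155387^1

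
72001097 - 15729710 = 56271387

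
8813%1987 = 865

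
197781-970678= - 772897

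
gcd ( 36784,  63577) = 1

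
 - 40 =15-55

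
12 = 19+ - 7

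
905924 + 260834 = 1166758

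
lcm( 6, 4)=12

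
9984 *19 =189696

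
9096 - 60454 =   -  51358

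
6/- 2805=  - 2/935 = - 0.00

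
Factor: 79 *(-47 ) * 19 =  - 19^1 *47^1 * 79^1=- 70547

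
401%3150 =401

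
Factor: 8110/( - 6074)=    - 5^1 * 811^1*3037^( - 1) = - 4055/3037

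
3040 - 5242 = - 2202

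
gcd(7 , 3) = 1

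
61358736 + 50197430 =111556166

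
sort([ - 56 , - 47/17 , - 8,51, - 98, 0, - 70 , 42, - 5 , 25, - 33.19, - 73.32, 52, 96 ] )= [ - 98, - 73.32,  -  70 ,-56 , - 33.19 , - 8, - 5 ,  -  47/17,0, 25, 42, 51,52 , 96]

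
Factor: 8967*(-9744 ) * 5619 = -490957023312=- 2^4*3^3 * 7^3 * 29^1*61^1*1873^1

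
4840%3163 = 1677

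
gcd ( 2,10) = 2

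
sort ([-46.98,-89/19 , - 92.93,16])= [ - 92.93,-46.98, - 89/19 , 16] 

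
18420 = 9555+8865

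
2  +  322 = 324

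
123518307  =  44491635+79026672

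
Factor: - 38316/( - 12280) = 9579/3070 = 2^( - 1)*3^1 * 5^( - 1) *31^1 * 103^1*307^( - 1)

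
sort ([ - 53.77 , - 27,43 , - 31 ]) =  [ - 53.77, - 31, - 27 , 43 ] 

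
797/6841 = 797/6841 = 0.12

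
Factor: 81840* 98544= 2^8*3^2*5^1*11^1*31^1*2053^1 = 8064840960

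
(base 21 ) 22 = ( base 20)24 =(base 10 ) 44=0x2c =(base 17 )2A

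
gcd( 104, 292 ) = 4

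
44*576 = 25344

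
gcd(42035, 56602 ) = 7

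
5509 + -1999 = 3510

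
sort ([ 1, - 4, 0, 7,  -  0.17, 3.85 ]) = [-4,  -  0.17,0,1,  3.85, 7]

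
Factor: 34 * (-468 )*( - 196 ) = 3118752 = 2^5*3^2*7^2 * 13^1*17^1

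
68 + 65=133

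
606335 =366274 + 240061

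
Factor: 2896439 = 7^2*13^1*4547^1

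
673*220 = 148060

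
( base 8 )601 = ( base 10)385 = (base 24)G1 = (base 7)1060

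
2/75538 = 1/37769 = 0.00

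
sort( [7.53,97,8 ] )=[ 7.53,  8 , 97]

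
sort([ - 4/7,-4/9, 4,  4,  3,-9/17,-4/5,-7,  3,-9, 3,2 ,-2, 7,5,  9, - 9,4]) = [-9,  -  9,-7,- 2, -4/5,-4/7,  -  9/17, - 4/9,2,3  ,  3,3,  4,  4, 4, 5,  7,9]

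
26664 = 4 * 6666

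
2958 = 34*87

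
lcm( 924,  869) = 72996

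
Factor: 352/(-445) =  - 2^5*5^( -1 ) * 11^1*89^(- 1 ) 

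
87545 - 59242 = 28303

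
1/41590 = 1/41590 = 0.00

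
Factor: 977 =977^1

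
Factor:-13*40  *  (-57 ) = 2^3 * 3^1 *5^1*13^1*19^1=29640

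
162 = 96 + 66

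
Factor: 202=2^1*101^1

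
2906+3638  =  6544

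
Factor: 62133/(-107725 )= -3^1*5^( -2)*31^( -1 )*149^1 = - 447/775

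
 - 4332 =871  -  5203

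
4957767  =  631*7857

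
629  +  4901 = 5530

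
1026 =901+125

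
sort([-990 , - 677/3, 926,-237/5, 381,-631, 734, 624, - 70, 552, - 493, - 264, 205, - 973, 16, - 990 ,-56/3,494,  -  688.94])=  [ - 990, - 990,-973 ,-688.94, - 631, - 493, - 264, - 677/3, - 70,-237/5,  -  56/3,16,  205, 381, 494, 552, 624, 734, 926]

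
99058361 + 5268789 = 104327150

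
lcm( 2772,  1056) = 22176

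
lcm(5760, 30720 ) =92160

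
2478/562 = 1239/281 = 4.41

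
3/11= 3/11 = 0.27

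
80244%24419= 6987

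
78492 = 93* 844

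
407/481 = 11/13 = 0.85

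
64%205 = 64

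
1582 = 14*113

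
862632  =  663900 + 198732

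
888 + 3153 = 4041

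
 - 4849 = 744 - 5593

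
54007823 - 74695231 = -20687408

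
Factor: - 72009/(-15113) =3^4 * 17^(-1) = 81/17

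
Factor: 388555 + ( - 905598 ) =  - 517043 = - 517043^1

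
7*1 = 7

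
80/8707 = 80/8707 = 0.01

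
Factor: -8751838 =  - 2^1 * 17^1*257407^1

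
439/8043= 439/8043 = 0.05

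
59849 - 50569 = 9280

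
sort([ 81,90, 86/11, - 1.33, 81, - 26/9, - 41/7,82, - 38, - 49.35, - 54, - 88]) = [- 88, - 54, - 49.35, - 38 , - 41/7, - 26/9, - 1.33,86/11,81,81,82 , 90]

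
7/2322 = 7/2322 = 0.00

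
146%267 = 146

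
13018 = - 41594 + 54612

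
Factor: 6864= 2^4*3^1*11^1 * 13^1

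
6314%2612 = 1090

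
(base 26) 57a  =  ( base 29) 475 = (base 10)3572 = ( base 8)6764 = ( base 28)4fg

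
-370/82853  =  -1+ 82483/82853=-  0.00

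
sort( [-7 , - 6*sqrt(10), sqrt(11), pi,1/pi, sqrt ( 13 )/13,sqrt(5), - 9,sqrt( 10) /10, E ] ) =[ - 6*sqrt(10 ), - 9,-7, sqrt( 13) /13, sqrt( 10 )/10, 1/pi,sqrt(5 ), E,pi,sqrt(11 )]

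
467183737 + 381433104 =848616841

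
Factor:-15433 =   -  11^1*23^1*61^1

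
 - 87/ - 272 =87/272 =0.32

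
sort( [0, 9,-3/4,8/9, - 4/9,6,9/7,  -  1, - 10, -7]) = [  -  10, - 7, -1, - 3/4, - 4/9, 0,8/9,9/7,6, 9]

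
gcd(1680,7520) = 80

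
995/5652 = 995/5652 = 0.18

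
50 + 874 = 924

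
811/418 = 1+393/418 = 1.94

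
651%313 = 25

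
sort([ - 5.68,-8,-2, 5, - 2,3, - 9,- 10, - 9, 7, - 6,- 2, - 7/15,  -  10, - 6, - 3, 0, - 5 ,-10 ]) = [ - 10, - 10, -10,  -  9,-9 , - 8,-6,-6, - 5.68,  -  5, - 3, - 2,- 2, - 2,  -  7/15, 0,3, 5,7]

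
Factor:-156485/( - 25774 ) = 2^(-1)*5^1*7^( - 1 )*17^1  =  85/14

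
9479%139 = 27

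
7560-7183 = 377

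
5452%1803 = 43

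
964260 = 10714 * 90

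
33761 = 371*91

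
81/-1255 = - 81/1255=- 0.06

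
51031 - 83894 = -32863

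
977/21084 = 977/21084 = 0.05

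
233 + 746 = 979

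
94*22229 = 2089526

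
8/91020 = 2/22755 = 0.00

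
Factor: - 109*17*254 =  - 2^1*17^1*109^1*127^1 = - 470662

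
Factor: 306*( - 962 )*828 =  - 2^4*3^4*13^1*17^1*23^1*37^1= -243740016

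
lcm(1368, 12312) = 12312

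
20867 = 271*77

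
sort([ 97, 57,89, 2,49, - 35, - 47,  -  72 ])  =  [ - 72, - 47, - 35, 2,49, 57, 89 , 97]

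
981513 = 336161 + 645352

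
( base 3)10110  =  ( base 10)93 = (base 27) 3C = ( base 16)5d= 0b1011101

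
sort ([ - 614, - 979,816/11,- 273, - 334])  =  [-979, - 614,  -  334,- 273,816/11 ]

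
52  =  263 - 211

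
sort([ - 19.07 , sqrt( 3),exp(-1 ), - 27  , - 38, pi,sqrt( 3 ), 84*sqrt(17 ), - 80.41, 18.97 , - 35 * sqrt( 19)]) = [ - 35*sqrt ( 19), - 80.41, - 38,-27, - 19.07,exp( - 1), sqrt(3 ),sqrt( 3), pi,18.97, 84*sqrt( 17)] 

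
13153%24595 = 13153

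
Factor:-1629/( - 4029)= 543/1343 = 3^1*17^( - 1 )*79^( - 1)*181^1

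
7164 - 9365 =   -  2201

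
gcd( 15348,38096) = 4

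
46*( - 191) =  - 8786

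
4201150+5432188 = 9633338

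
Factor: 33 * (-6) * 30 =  -5940 = -2^2 * 3^3 * 5^1*11^1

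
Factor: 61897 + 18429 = 2^1*40163^1 =80326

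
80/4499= 80/4499 = 0.02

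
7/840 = 1/120=0.01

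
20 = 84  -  64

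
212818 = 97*2194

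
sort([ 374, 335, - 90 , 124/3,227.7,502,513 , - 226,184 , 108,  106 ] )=[ - 226, - 90, 124/3,  106, 108,  184,227.7,335,  374,502,513] 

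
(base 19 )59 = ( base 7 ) 206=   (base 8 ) 150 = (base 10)104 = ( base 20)54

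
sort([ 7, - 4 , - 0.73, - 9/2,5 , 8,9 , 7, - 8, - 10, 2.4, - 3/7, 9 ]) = [ - 10, - 8, - 9/2, - 4, - 0.73, - 3/7,  2.4 , 5,7 , 7,8,9,9 ] 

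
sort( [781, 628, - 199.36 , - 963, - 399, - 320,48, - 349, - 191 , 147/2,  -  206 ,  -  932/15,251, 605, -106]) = [ - 963,  -  399, - 349,-320,-206,-199.36, - 191, - 106,-932/15 , 48,147/2, 251,605, 628,781 ]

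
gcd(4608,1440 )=288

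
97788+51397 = 149185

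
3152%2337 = 815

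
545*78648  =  42863160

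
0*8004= 0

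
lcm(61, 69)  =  4209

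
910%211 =66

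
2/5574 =1/2787 = 0.00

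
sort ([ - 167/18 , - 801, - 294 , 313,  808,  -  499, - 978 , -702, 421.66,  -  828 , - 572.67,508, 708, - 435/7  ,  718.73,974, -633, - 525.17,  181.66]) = [ - 978, - 828,-801,  -  702 , - 633 , - 572.67 , - 525.17,  -  499,  -  294, -435/7,  -  167/18 , 181.66,313 , 421.66, 508,  708,718.73 , 808, 974]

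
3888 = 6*648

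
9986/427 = 23 + 165/427 = 23.39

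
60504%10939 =5809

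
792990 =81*9790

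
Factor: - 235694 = -2^1*191^1*617^1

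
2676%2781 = 2676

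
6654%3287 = 80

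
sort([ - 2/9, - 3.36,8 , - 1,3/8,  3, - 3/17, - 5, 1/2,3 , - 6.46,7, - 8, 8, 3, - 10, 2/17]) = [ - 10, - 8, - 6.46 ,-5, -3.36, - 1,-2/9, - 3/17,2/17,3/8 , 1/2, 3,3, 3, 7,8, 8 ] 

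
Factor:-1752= - 2^3*3^1 * 73^1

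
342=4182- 3840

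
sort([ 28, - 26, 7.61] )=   [ - 26, 7.61,  28]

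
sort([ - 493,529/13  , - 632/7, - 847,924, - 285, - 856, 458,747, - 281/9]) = [ - 856,  -  847 , - 493, - 285 , - 632/7,-281/9, 529/13  ,  458,747,924] 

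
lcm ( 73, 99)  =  7227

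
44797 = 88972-44175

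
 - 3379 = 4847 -8226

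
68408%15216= 7544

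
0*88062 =0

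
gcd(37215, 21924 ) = 9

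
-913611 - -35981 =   -  877630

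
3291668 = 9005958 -5714290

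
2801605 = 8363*335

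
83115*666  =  55354590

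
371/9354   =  371/9354  =  0.04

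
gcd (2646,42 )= 42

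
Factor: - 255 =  -3^1*5^1 * 17^1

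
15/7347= 5/2449 = 0.00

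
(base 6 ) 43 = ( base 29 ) R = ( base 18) 19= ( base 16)1B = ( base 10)27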